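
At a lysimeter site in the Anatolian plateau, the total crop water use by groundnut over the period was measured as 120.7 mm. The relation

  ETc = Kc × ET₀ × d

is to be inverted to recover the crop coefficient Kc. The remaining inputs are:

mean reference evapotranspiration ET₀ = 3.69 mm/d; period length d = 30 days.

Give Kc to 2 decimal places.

ETc = Kc × ET₀ × d  ⇒  Kc = ETc / (ET₀ × d)
Kc = 120.7 / (3.69 × 30) = 120.7 / 110.70 = 1.0903

1.09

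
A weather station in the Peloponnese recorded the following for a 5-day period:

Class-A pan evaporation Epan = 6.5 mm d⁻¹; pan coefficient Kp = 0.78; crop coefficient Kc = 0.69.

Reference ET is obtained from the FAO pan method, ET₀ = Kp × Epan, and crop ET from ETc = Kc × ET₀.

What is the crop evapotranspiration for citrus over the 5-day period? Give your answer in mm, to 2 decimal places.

17.49 mm

ET₀ = 0.78 × 6.5 = 5.0700 mm/d
ETc = Kc × ET₀ = 0.69 × 5.0700 = 3.4983 mm/d
Over 5 days: 3.4983 × 5 = 17.492 mm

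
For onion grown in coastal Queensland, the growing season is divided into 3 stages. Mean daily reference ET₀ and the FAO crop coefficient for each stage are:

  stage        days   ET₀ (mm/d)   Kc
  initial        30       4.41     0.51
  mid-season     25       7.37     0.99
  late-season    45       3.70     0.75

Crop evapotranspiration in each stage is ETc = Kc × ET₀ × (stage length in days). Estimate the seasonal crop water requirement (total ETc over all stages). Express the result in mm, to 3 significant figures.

375 mm

initial: 0.51 × 4.41 × 30 = 67.47 mm
mid-season: 0.99 × 7.37 × 25 = 182.41 mm
late-season: 0.75 × 3.70 × 45 = 124.88 mm
Seasonal total = 374.76 mm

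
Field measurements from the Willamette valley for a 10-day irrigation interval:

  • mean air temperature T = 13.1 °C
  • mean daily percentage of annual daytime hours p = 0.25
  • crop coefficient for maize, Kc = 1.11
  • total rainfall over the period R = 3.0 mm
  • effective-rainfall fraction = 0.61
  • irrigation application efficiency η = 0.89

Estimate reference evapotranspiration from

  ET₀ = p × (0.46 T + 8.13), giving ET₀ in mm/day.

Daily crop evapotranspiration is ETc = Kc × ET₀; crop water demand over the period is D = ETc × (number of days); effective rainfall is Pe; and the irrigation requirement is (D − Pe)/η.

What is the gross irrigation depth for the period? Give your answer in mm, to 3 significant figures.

42.1 mm

ET₀ = 0.25 × (0.46 × 13.1 + 8.13) = 0.25 × 14.156 = 3.5390 mm/d
ETc = Kc × ET₀ = 1.11 × 3.5390 = 3.9283 mm/d
Crop demand D = ETc × 10 d = 3.9283 × 10 = 39.283 mm
Pe = 0.61 × 3.0 = 1.830 mm
D − Pe = 39.283 − 1.830 = 37.453 mm
Gross irrigation = 37.453 / 0.89 = 42.082 mm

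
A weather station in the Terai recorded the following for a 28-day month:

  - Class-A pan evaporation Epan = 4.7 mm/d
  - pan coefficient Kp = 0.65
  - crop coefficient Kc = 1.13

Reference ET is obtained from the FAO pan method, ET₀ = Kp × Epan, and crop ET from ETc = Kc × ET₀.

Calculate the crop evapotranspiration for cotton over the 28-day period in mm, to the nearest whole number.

97 mm

ET₀ = 0.65 × 4.7 = 3.0550 mm/d
ETc = Kc × ET₀ = 1.13 × 3.0550 = 3.4522 mm/d
Over 28 days: 3.4522 × 28 = 96.662 mm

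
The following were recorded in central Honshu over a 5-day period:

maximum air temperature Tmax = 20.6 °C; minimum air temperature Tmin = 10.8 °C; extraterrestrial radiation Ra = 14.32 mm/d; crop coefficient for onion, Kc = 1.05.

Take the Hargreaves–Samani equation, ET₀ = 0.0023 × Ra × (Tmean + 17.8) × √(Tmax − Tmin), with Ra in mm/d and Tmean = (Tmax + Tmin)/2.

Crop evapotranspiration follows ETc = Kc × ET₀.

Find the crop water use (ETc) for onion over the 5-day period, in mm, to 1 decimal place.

18.1 mm

Tmean = (20.6 + 10.8)/2 = 15.70 °C
ET₀ = 0.0023 × 14.32 × (15.70 + 17.8) × √9.8 = 0.0023 × 14.32 × 33.50 × 3.1305 = 3.4541 mm/d
ETc = Kc × ET₀ = 1.05 × 3.4541 = 3.6268 mm/d
Over 5 days: 3.6268 × 5 = 18.134 mm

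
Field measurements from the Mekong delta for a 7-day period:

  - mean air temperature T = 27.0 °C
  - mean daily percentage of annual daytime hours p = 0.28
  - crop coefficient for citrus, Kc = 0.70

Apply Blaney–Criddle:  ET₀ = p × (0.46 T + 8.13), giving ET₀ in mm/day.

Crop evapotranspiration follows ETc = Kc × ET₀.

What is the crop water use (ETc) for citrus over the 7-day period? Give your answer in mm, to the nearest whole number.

ET₀ = 0.28 × (0.46 × 27.0 + 8.13) = 0.28 × 20.550 = 5.7540 mm/d
ETc = Kc × ET₀ = 0.70 × 5.7540 = 4.0278 mm/d
Over 7 days: 4.0278 × 7 = 28.195 mm

28 mm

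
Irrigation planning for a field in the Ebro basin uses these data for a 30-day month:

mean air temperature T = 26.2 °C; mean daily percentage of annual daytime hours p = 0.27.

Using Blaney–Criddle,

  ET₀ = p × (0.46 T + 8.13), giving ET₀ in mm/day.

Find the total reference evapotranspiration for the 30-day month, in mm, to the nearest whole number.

163 mm

ET₀ = 0.27 × (0.46 × 26.2 + 8.13) = 0.27 × 20.182 = 5.4491 mm/d
Monthly total = 5.4491 × 30 = 163.473 mm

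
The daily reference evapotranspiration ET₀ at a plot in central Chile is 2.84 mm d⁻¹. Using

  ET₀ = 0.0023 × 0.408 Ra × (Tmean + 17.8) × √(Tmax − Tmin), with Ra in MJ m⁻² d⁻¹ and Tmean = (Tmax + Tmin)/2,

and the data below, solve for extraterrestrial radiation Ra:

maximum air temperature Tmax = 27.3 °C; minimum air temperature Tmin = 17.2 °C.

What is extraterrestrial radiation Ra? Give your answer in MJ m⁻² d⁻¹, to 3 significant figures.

23.8 MJ m⁻² d⁻¹

Tmean = (27.3+17.2)/2 = 22.25 °C; ΔT = 10.1
Ra = ET₀ / [0.0023 × 0.408 × (Tmean+17.8) × √ΔT]
   = 2.84 / (0.0023 × 0.408 × 40.05 × 3.1780) = 23.778 MJ m⁻² d⁻¹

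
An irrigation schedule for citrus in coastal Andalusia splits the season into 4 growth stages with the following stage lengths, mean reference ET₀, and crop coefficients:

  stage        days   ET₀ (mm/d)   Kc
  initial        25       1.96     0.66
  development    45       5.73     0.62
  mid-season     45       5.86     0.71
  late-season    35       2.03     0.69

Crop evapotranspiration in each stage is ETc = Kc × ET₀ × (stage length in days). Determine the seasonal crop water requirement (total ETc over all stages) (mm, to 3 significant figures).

428 mm

initial: 0.66 × 1.96 × 25 = 32.34 mm
development: 0.62 × 5.73 × 45 = 159.87 mm
mid-season: 0.71 × 5.86 × 45 = 187.23 mm
late-season: 0.69 × 2.03 × 35 = 49.02 mm
Seasonal total = 428.46 mm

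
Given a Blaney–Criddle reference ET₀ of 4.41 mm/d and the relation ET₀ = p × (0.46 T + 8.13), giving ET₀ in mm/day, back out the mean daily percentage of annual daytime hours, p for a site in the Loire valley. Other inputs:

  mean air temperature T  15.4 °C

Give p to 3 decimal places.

0.290

p = ET₀ / (0.46 T + 8.13) = 4.41 / (0.46 × 15.4 + 8.13) = 4.41 / 15.214 = 0.2899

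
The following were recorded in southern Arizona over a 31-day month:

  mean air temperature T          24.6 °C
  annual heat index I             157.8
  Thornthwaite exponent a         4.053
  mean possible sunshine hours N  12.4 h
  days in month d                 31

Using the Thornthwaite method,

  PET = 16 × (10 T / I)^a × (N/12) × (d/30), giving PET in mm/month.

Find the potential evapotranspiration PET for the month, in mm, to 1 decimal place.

10T/I = 10 × 24.6 / 157.8 = 1.5589
(10T/I)^a = 1.5589^4.053 = 6.0463
Uncorrected PET = 16 × 6.0463 = 96.741 mm
Correction = (N/12)(d/30) = (12.4/12)(31/30) = 1.0678
PET = 96.741 × 1.0678 = 103.300 mm/month

103.3 mm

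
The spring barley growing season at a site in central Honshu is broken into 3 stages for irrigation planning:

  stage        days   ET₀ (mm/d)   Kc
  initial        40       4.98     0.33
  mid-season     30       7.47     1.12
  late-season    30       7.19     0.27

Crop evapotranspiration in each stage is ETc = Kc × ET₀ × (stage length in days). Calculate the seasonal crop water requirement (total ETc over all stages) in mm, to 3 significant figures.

375 mm

initial: 0.33 × 4.98 × 40 = 65.74 mm
mid-season: 1.12 × 7.47 × 30 = 250.99 mm
late-season: 0.27 × 7.19 × 30 = 58.24 mm
Seasonal total = 374.97 mm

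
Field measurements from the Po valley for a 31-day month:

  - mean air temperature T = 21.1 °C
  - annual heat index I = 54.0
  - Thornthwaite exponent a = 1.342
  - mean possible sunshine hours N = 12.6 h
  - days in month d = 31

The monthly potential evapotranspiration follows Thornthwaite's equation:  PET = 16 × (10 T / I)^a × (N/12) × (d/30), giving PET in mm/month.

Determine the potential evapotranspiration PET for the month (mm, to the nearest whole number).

10T/I = 10 × 21.1 / 54.0 = 3.9074
(10T/I)^a = 3.9074^1.342 = 6.2275
Uncorrected PET = 16 × 6.2275 = 99.640 mm
Correction = (N/12)(d/30) = (12.6/12)(31/30) = 1.0850
PET = 99.640 × 1.0850 = 108.109 mm/month

108 mm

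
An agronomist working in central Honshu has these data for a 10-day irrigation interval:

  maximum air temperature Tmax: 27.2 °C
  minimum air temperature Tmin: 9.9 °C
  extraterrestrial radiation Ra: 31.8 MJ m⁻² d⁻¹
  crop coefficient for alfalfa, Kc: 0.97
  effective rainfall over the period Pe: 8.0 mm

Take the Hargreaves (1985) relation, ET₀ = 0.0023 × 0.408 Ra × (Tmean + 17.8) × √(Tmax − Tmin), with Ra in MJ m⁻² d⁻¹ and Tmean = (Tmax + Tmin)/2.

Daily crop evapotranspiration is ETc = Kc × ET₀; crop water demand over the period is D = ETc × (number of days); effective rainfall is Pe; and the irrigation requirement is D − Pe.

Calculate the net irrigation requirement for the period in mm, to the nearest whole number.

Tmean = (27.2 + 9.9)/2 = 18.55 °C
0.408 Ra = 0.408 × 31.8 = 12.9744 mm/d equivalent
ET₀ = 0.0023 × 12.9744 × (18.55 + 17.8) × √17.3 = 0.0023 × 12.9744 × 36.35 × 4.1593 = 4.5117 mm/d
ETc = Kc × ET₀ = 0.97 × 4.5117 = 4.3763 mm/d
Crop demand D = ETc × 10 d = 4.3763 × 10 = 43.763 mm
D − Pe = 43.763 − 8.0 = 35.763 mm

36 mm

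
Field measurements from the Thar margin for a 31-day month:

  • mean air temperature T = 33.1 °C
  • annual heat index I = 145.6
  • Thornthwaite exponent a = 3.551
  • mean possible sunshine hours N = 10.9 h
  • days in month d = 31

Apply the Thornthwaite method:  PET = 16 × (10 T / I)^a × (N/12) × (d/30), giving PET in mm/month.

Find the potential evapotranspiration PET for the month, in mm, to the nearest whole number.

277 mm

10T/I = 10 × 33.1 / 145.6 = 2.2734
(10T/I)^a = 2.2734^3.551 = 18.4738
Uncorrected PET = 16 × 18.4738 = 295.581 mm
Correction = (N/12)(d/30) = (10.9/12)(31/30) = 0.9386
PET = 295.581 × 0.9386 = 277.432 mm/month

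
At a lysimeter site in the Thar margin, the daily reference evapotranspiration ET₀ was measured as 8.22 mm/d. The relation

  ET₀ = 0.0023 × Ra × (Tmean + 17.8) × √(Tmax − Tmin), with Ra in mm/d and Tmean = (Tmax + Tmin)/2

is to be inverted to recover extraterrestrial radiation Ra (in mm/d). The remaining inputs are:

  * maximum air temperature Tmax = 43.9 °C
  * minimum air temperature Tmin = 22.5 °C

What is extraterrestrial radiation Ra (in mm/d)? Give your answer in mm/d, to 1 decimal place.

Tmean = 33.20 °C; √ΔT = 4.6260
Ra = ET₀ / [0.0023 × (Tmean+17.8) × √ΔT] = 8.22 / (0.0023 × 51.00 × 4.6260) = 15.148 mm/d

15.1 mm/d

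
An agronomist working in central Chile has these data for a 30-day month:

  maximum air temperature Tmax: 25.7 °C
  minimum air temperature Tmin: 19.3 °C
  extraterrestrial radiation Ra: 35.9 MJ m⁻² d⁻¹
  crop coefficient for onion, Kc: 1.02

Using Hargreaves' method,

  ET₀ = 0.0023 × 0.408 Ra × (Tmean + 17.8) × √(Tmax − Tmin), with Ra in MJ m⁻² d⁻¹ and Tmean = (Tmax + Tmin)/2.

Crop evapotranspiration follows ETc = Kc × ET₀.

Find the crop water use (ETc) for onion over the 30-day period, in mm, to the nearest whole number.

105 mm

Tmean = (25.7 + 19.3)/2 = 22.50 °C
0.408 Ra = 0.408 × 35.9 = 14.6472 mm/d equivalent
ET₀ = 0.0023 × 14.6472 × (22.50 + 17.8) × √6.4 = 0.0023 × 14.6472 × 40.30 × 2.5298 = 3.4346 mm/d
ETc = Kc × ET₀ = 1.02 × 3.4346 = 3.5033 mm/d
Over 30 days: 3.5033 × 30 = 105.099 mm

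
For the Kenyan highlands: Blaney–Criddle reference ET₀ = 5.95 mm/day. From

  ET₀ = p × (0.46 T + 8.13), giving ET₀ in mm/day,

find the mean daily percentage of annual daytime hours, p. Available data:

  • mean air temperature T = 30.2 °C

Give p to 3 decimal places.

p = ET₀ / (0.46 T + 8.13) = 5.95 / (0.46 × 30.2 + 8.13) = 5.95 / 22.022 = 0.2702

0.270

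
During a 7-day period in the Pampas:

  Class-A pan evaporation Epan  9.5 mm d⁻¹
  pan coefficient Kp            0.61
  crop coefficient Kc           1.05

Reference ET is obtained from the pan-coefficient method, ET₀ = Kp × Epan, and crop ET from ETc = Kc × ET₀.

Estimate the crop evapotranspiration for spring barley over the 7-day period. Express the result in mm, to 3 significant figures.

42.6 mm

ET₀ = 0.61 × 9.5 = 5.7950 mm/d
ETc = Kc × ET₀ = 1.05 × 5.7950 = 6.0848 mm/d
Over 7 days: 6.0848 × 7 = 42.594 mm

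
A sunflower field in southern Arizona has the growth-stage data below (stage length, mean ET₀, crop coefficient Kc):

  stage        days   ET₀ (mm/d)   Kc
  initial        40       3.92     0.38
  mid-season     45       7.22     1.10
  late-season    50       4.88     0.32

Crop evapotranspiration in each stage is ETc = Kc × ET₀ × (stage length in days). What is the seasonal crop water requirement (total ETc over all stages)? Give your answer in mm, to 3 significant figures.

initial: 0.38 × 3.92 × 40 = 59.58 mm
mid-season: 1.10 × 7.22 × 45 = 357.39 mm
late-season: 0.32 × 4.88 × 50 = 78.08 mm
Seasonal total = 495.05 mm

495 mm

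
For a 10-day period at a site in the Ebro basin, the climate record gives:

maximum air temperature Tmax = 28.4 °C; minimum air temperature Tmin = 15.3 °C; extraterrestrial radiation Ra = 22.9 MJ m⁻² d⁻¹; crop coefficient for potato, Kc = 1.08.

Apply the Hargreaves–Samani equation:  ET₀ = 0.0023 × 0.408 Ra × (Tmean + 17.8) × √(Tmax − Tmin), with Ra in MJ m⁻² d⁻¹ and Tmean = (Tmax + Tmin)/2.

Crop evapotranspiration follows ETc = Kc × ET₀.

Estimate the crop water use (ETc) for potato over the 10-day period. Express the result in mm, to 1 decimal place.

33.3 mm

Tmean = (28.4 + 15.3)/2 = 21.85 °C
0.408 Ra = 0.408 × 22.9 = 9.3432 mm/d equivalent
ET₀ = 0.0023 × 9.3432 × (21.85 + 17.8) × √13.1 = 0.0023 × 9.3432 × 39.65 × 3.6194 = 3.0839 mm/d
ETc = Kc × ET₀ = 1.08 × 3.0839 = 3.3306 mm/d
Over 10 days: 3.3306 × 10 = 33.306 mm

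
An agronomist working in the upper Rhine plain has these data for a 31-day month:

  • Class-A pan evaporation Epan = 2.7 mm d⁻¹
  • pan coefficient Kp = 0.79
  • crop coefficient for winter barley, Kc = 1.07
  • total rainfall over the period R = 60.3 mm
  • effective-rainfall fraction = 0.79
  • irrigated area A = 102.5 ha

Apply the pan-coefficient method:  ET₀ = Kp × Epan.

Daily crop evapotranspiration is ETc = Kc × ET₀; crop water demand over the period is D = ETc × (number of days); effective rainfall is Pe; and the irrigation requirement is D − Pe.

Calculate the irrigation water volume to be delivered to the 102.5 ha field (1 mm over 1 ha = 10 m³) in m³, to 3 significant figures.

23700 m³

ET₀ = 0.79 × 2.7 = 2.1330 mm/d
ETc = Kc × ET₀ = 1.07 × 2.1330 = 2.2823 mm/d
Crop demand D = ETc × 31 d = 2.2823 × 31 = 70.751 mm
Pe = 0.79 × 60.3 = 47.637 mm
D − Pe = 70.751 − 47.637 = 23.114 mm
Volume = 23.114 mm × 102.5 ha × 10 = 23691.9 m³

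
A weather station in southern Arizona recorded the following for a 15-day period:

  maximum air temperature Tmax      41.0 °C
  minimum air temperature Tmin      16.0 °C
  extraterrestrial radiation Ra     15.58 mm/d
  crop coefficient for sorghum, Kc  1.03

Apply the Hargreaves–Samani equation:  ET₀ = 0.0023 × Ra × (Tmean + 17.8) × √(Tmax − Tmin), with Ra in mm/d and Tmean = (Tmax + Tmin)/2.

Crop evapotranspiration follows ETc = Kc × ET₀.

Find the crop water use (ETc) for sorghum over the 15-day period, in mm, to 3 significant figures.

128 mm

Tmean = (41.0 + 16.0)/2 = 28.50 °C
ET₀ = 0.0023 × 15.58 × (28.50 + 17.8) × √25.0 = 0.0023 × 15.58 × 46.30 × 5.0000 = 8.2956 mm/d
ETc = Kc × ET₀ = 1.03 × 8.2956 = 8.5445 mm/d
Over 15 days: 8.5445 × 15 = 128.168 mm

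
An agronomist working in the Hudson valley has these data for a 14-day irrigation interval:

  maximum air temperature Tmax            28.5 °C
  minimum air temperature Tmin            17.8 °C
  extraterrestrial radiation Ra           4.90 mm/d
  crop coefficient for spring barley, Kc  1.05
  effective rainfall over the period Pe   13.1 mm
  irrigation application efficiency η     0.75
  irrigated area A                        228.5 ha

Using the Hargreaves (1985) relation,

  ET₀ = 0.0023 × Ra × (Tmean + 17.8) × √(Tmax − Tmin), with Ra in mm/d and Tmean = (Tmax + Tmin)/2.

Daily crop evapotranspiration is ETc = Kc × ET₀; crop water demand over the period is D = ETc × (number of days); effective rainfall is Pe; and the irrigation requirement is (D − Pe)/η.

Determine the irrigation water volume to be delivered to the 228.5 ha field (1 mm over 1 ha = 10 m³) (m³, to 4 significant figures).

Tmean = (28.5 + 17.8)/2 = 23.15 °C
ET₀ = 0.0023 × 4.90 × (23.15 + 17.8) × √10.7 = 0.0023 × 4.90 × 40.95 × 3.2711 = 1.5096 mm/d
ETc = Kc × ET₀ = 1.05 × 1.5096 = 1.5851 mm/d
Crop demand D = ETc × 14 d = 1.5851 × 14 = 22.191 mm
D − Pe = 22.191 − 13.1 = 9.091 mm
Gross irrigation = 9.091 / 0.75 = 12.121 mm
Volume = 12.121 mm × 228.5 ha × 10 = 27696.5 m³

27700 m³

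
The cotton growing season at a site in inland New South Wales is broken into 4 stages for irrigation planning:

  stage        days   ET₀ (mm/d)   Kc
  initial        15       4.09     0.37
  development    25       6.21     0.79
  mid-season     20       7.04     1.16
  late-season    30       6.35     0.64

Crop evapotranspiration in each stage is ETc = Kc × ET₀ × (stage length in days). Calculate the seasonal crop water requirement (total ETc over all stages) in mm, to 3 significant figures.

431 mm

initial: 0.37 × 4.09 × 15 = 22.70 mm
development: 0.79 × 6.21 × 25 = 122.65 mm
mid-season: 1.16 × 7.04 × 20 = 163.33 mm
late-season: 0.64 × 6.35 × 30 = 121.92 mm
Seasonal total = 430.60 mm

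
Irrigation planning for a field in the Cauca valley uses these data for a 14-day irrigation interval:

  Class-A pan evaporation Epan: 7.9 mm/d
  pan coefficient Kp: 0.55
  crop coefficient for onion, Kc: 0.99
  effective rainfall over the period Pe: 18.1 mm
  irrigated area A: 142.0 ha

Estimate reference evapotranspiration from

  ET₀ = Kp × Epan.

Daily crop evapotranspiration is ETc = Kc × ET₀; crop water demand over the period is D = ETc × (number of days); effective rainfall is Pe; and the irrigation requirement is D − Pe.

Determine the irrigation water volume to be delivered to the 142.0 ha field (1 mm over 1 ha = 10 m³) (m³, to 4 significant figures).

59810 m³

ET₀ = 0.55 × 7.9 = 4.3450 mm/d
ETc = Kc × ET₀ = 0.99 × 4.3450 = 4.3016 mm/d
Crop demand D = ETc × 14 d = 4.3016 × 14 = 60.222 mm
D − Pe = 60.222 − 18.1 = 42.122 mm
Volume = 42.122 mm × 142.0 ha × 10 = 59813.2 m³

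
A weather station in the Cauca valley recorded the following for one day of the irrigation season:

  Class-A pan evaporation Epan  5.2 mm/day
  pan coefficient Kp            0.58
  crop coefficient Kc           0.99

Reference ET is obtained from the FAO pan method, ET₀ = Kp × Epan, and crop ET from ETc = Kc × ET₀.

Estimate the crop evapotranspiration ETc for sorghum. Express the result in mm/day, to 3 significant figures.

2.99 mm/day

ET₀ = 0.58 × 5.2 = 3.0160 mm/d
ETc = Kc × ET₀ = 0.99 × 3.0160 = 2.9858 mm/d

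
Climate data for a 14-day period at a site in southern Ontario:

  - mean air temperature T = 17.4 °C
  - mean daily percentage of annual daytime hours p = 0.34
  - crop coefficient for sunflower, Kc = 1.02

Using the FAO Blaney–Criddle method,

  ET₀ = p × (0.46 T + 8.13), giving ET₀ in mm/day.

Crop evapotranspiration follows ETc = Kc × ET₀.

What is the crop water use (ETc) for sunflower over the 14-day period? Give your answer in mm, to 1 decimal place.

ET₀ = 0.34 × (0.46 × 17.4 + 8.13) = 0.34 × 16.134 = 5.4856 mm/d
ETc = Kc × ET₀ = 1.02 × 5.4856 = 5.5953 mm/d
Over 14 days: 5.5953 × 14 = 78.334 mm

78.3 mm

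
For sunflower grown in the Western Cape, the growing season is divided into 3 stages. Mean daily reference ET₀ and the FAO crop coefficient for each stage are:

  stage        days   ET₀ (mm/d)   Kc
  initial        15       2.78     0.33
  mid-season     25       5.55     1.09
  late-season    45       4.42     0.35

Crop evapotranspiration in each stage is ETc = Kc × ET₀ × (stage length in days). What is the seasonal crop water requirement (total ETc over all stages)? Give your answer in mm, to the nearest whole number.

initial: 0.33 × 2.78 × 15 = 13.76 mm
mid-season: 1.09 × 5.55 × 25 = 151.24 mm
late-season: 0.35 × 4.42 × 45 = 69.62 mm
Seasonal total = 234.62 mm

235 mm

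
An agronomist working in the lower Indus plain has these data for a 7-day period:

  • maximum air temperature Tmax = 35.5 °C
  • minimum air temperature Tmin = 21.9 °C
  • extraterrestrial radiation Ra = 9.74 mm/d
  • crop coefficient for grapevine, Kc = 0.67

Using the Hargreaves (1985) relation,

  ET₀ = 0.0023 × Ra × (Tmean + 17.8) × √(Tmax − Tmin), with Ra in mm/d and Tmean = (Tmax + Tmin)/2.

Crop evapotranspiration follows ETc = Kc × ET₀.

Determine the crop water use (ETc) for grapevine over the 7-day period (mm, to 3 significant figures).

Tmean = (35.5 + 21.9)/2 = 28.70 °C
ET₀ = 0.0023 × 9.74 × (28.70 + 17.8) × √13.6 = 0.0023 × 9.74 × 46.50 × 3.6878 = 3.8416 mm/d
ETc = Kc × ET₀ = 0.67 × 3.8416 = 2.5739 mm/d
Over 7 days: 2.5739 × 7 = 18.017 mm

18.0 mm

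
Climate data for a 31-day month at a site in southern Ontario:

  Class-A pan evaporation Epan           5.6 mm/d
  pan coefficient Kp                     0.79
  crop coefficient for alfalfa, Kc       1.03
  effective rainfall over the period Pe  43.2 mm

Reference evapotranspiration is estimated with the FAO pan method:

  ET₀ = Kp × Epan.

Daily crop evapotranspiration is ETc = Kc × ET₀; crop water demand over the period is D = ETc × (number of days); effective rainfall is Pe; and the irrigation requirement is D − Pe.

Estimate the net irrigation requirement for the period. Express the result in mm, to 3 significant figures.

ET₀ = 0.79 × 5.6 = 4.4240 mm/d
ETc = Kc × ET₀ = 1.03 × 4.4240 = 4.5567 mm/d
Crop demand D = ETc × 31 d = 4.5567 × 31 = 141.258 mm
D − Pe = 141.258 − 43.2 = 98.058 mm

98.1 mm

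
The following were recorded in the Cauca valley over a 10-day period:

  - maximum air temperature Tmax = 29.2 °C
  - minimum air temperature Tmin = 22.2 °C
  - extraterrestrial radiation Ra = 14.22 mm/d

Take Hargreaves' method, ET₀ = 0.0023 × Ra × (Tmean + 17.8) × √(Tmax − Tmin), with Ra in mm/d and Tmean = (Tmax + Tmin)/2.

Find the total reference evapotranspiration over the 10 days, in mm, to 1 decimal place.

37.6 mm

Tmean = (29.2 + 22.2)/2 = 25.70 °C
ET₀ = 0.0023 × 14.22 × (25.70 + 17.8) × √7.0 = 0.0023 × 14.22 × 43.50 × 2.6458 = 3.7642 mm/d
Over 10 days: 3.7642 × 10 = 37.642 mm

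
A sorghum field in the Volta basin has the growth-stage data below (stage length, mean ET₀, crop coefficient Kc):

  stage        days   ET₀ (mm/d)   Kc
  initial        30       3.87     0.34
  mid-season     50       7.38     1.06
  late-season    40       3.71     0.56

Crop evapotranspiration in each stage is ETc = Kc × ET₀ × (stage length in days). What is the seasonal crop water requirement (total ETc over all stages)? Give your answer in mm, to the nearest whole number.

514 mm

initial: 0.34 × 3.87 × 30 = 39.47 mm
mid-season: 1.06 × 7.38 × 50 = 391.14 mm
late-season: 0.56 × 3.71 × 40 = 83.10 mm
Seasonal total = 513.71 mm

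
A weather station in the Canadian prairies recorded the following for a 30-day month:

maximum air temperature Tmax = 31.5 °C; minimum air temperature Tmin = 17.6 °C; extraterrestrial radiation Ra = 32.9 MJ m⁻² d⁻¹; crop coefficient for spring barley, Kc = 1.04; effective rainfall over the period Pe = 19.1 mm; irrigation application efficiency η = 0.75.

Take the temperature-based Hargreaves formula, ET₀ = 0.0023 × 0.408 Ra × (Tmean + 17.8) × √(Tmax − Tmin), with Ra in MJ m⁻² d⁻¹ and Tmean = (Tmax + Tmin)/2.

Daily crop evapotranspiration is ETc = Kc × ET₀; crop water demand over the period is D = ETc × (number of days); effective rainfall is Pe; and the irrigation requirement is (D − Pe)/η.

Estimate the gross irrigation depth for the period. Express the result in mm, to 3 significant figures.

Tmean = (31.5 + 17.6)/2 = 24.55 °C
0.408 Ra = 0.408 × 32.9 = 13.4232 mm/d equivalent
ET₀ = 0.0023 × 13.4232 × (24.55 + 17.8) × √13.9 = 0.0023 × 13.4232 × 42.35 × 3.7283 = 4.8747 mm/d
ETc = Kc × ET₀ = 1.04 × 4.8747 = 5.0697 mm/d
Crop demand D = ETc × 30 d = 5.0697 × 30 = 152.091 mm
D − Pe = 152.091 − 19.1 = 132.991 mm
Gross irrigation = 132.991 / 0.75 = 177.321 mm

177 mm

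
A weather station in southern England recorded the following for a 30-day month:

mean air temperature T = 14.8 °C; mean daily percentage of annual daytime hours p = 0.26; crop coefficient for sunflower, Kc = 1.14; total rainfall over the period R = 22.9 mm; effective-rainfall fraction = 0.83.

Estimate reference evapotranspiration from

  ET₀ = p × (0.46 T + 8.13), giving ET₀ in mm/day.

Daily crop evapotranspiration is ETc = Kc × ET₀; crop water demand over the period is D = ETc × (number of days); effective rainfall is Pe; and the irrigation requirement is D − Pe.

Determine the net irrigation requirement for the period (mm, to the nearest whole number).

ET₀ = 0.26 × (0.46 × 14.8 + 8.13) = 0.26 × 14.938 = 3.8839 mm/d
ETc = Kc × ET₀ = 1.14 × 3.8839 = 4.4276 mm/d
Crop demand D = ETc × 30 d = 4.4276 × 30 = 132.828 mm
Pe = 0.83 × 22.9 = 19.007 mm
D − Pe = 132.828 − 19.007 = 113.821 mm

114 mm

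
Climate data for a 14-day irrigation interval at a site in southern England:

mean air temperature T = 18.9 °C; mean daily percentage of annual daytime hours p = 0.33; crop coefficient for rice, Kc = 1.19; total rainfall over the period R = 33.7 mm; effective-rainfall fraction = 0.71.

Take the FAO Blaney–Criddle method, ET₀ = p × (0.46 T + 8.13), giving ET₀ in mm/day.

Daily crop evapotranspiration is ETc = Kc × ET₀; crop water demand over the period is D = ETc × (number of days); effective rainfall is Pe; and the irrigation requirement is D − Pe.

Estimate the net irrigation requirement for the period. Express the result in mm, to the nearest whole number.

69 mm

ET₀ = 0.33 × (0.46 × 18.9 + 8.13) = 0.33 × 16.824 = 5.5519 mm/d
ETc = Kc × ET₀ = 1.19 × 5.5519 = 6.6068 mm/d
Crop demand D = ETc × 14 d = 6.6068 × 14 = 92.495 mm
Pe = 0.71 × 33.7 = 23.927 mm
D − Pe = 92.495 − 23.927 = 68.568 mm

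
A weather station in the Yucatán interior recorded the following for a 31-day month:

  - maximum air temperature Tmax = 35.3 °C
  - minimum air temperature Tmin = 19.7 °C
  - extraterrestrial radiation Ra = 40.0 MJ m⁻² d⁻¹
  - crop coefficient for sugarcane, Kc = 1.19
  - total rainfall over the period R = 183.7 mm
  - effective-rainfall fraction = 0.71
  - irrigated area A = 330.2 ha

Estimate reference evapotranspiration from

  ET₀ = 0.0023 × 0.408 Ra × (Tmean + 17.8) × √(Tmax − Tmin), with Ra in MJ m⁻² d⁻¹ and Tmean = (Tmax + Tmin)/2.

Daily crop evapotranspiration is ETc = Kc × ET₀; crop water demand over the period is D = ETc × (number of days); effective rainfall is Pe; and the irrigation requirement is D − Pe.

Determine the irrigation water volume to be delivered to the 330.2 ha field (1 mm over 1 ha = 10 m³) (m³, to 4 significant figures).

Tmean = (35.3 + 19.7)/2 = 27.50 °C
0.408 Ra = 0.408 × 40.0 = 16.3200 mm/d equivalent
ET₀ = 0.0023 × 16.3200 × (27.50 + 17.8) × √15.6 = 0.0023 × 16.3200 × 45.30 × 3.9497 = 6.7160 mm/d
ETc = Kc × ET₀ = 1.19 × 6.7160 = 7.9920 mm/d
Crop demand D = ETc × 31 d = 7.9920 × 31 = 247.752 mm
Pe = 0.71 × 183.7 = 130.427 mm
D − Pe = 247.752 − 130.427 = 117.325 mm
Volume = 117.325 mm × 330.2 ha × 10 = 387407.2 m³

387400 m³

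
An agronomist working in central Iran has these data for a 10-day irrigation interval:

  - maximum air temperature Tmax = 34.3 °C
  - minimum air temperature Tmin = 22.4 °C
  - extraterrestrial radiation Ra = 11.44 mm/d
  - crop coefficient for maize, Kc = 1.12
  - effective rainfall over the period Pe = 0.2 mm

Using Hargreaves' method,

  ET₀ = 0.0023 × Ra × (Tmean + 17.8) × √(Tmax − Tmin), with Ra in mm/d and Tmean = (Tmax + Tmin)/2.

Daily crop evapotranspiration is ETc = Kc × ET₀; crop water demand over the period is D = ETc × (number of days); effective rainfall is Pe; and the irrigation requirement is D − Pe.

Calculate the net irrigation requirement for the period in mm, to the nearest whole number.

47 mm

Tmean = (34.3 + 22.4)/2 = 28.35 °C
ET₀ = 0.0023 × 11.44 × (28.35 + 17.8) × √11.9 = 0.0023 × 11.44 × 46.15 × 3.4496 = 4.1888 mm/d
ETc = Kc × ET₀ = 1.12 × 4.1888 = 4.6915 mm/d
Crop demand D = ETc × 10 d = 4.6915 × 10 = 46.915 mm
D − Pe = 46.915 − 0.2 = 46.715 mm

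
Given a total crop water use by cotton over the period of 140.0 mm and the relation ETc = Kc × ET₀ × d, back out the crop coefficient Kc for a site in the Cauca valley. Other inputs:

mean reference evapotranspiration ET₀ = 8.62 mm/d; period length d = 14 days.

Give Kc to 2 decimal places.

ETc = Kc × ET₀ × d  ⇒  Kc = ETc / (ET₀ × d)
Kc = 140.0 / (8.62 × 14) = 140.0 / 120.68 = 1.1601

1.16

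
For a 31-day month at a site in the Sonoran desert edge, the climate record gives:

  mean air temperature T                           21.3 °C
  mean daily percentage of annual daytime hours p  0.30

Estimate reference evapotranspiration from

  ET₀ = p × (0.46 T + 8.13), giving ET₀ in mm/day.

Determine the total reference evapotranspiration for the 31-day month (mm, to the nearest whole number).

167 mm

ET₀ = 0.30 × (0.46 × 21.3 + 8.13) = 0.30 × 17.928 = 5.3784 mm/d
Monthly total = 5.3784 × 31 = 166.730 mm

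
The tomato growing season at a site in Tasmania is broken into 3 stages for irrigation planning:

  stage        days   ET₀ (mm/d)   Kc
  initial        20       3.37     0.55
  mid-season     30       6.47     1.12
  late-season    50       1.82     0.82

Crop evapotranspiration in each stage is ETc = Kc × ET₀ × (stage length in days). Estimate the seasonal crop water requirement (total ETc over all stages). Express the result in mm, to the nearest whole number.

initial: 0.55 × 3.37 × 20 = 37.07 mm
mid-season: 1.12 × 6.47 × 30 = 217.39 mm
late-season: 0.82 × 1.82 × 50 = 74.62 mm
Seasonal total = 329.08 mm

329 mm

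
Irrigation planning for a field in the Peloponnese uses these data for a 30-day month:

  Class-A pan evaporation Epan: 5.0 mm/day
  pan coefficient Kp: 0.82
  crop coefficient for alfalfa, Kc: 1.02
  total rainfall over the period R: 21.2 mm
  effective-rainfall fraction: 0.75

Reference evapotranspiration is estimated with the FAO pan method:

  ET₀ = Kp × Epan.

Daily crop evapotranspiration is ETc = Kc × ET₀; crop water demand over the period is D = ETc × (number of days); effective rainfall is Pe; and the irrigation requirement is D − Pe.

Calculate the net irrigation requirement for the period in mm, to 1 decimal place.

ET₀ = 0.82 × 5.0 = 4.1000 mm/d
ETc = Kc × ET₀ = 1.02 × 4.1000 = 4.1820 mm/d
Crop demand D = ETc × 30 d = 4.1820 × 30 = 125.460 mm
Pe = 0.75 × 21.2 = 15.900 mm
D − Pe = 125.460 − 15.900 = 109.560 mm

109.6 mm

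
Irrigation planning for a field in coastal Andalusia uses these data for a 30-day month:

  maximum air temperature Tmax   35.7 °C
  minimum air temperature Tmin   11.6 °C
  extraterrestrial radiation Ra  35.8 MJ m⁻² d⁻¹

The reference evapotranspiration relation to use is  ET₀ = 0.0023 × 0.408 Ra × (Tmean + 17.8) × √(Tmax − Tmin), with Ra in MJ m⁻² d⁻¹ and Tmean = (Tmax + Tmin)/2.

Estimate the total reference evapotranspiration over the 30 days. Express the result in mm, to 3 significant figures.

205 mm

Tmean = (35.7 + 11.6)/2 = 23.65 °C
0.408 Ra = 0.408 × 35.8 = 14.6064 mm/d equivalent
ET₀ = 0.0023 × 14.6064 × (23.65 + 17.8) × √24.1 = 0.0023 × 14.6064 × 41.45 × 4.9092 = 6.8361 mm/d
Over 30 days: 6.8361 × 30 = 205.083 mm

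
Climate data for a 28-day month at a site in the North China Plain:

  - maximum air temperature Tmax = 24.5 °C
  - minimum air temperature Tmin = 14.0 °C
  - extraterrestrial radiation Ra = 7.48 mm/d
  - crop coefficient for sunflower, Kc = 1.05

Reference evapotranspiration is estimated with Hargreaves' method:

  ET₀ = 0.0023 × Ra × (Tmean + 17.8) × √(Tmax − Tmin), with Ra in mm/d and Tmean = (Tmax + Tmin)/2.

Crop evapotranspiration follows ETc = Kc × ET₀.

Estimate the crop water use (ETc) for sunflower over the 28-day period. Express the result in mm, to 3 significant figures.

60.7 mm

Tmean = (24.5 + 14.0)/2 = 19.25 °C
ET₀ = 0.0023 × 7.48 × (19.25 + 17.8) × √10.5 = 0.0023 × 7.48 × 37.05 × 3.2404 = 2.0655 mm/d
ETc = Kc × ET₀ = 1.05 × 2.0655 = 2.1688 mm/d
Over 28 days: 2.1688 × 28 = 60.726 mm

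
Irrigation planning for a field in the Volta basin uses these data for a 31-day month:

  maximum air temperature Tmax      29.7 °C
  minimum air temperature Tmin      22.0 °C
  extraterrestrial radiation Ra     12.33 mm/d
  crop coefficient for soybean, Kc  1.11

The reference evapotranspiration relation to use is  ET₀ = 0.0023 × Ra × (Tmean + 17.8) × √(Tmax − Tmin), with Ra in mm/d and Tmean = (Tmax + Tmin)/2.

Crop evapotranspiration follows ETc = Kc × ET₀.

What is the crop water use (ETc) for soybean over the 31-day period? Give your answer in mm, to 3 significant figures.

Tmean = (29.7 + 22.0)/2 = 25.85 °C
ET₀ = 0.0023 × 12.33 × (25.85 + 17.8) × √7.7 = 0.0023 × 12.33 × 43.65 × 2.7749 = 3.4350 mm/d
ETc = Kc × ET₀ = 1.11 × 3.4350 = 3.8129 mm/d
Over 31 days: 3.8129 × 31 = 118.200 mm

118 mm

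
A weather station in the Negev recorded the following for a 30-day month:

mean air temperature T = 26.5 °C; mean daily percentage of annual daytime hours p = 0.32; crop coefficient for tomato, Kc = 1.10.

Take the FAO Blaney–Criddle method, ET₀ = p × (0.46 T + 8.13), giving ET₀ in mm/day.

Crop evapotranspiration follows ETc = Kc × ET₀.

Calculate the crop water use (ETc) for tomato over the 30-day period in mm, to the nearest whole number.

215 mm

ET₀ = 0.32 × (0.46 × 26.5 + 8.13) = 0.32 × 20.320 = 6.5024 mm/d
ETc = Kc × ET₀ = 1.10 × 6.5024 = 7.1526 mm/d
Over 30 days: 7.1526 × 30 = 214.578 mm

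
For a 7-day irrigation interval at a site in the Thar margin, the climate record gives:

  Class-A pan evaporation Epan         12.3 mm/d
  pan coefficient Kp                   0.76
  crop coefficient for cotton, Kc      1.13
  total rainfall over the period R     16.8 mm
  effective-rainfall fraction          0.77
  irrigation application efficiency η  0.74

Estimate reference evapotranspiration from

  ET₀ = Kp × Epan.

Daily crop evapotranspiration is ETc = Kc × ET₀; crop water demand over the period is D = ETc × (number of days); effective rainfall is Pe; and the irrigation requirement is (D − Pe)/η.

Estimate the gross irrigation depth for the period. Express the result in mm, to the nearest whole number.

ET₀ = 0.76 × 12.3 = 9.3480 mm/d
ETc = Kc × ET₀ = 1.13 × 9.3480 = 10.5632 mm/d
Crop demand D = ETc × 7 d = 10.5632 × 7 = 73.942 mm
Pe = 0.77 × 16.8 = 12.936 mm
D − Pe = 73.942 − 12.936 = 61.006 mm
Gross irrigation = 61.006 / 0.74 = 82.441 mm

82 mm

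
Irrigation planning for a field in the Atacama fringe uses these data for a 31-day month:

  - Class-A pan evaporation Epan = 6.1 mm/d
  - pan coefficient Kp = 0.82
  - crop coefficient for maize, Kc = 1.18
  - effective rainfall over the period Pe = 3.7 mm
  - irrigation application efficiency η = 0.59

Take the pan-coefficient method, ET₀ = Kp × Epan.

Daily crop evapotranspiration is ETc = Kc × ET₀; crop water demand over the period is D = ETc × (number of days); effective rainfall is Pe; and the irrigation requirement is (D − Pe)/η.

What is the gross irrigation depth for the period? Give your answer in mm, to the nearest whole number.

ET₀ = 0.82 × 6.1 = 5.0020 mm/d
ETc = Kc × ET₀ = 1.18 × 5.0020 = 5.9024 mm/d
Crop demand D = ETc × 31 d = 5.9024 × 31 = 182.974 mm
D − Pe = 182.974 − 3.7 = 179.274 mm
Gross irrigation = 179.274 / 0.59 = 303.854 mm

304 mm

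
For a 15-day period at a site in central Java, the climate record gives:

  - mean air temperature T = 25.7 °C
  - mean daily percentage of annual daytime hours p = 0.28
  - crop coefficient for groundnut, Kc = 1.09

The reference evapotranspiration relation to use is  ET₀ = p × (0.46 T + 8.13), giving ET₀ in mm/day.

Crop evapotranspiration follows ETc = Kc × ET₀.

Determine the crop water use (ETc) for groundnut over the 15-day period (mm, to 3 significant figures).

91.3 mm

ET₀ = 0.28 × (0.46 × 25.7 + 8.13) = 0.28 × 19.952 = 5.5866 mm/d
ETc = Kc × ET₀ = 1.09 × 5.5866 = 6.0894 mm/d
Over 15 days: 6.0894 × 15 = 91.341 mm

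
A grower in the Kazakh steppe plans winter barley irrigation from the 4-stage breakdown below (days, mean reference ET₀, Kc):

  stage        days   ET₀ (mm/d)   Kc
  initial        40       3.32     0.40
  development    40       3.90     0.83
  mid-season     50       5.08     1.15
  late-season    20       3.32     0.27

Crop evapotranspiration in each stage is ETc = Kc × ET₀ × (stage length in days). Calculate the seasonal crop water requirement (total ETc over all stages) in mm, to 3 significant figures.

493 mm

initial: 0.40 × 3.32 × 40 = 53.12 mm
development: 0.83 × 3.90 × 40 = 129.48 mm
mid-season: 1.15 × 5.08 × 50 = 292.10 mm
late-season: 0.27 × 3.32 × 20 = 17.93 mm
Seasonal total = 492.63 mm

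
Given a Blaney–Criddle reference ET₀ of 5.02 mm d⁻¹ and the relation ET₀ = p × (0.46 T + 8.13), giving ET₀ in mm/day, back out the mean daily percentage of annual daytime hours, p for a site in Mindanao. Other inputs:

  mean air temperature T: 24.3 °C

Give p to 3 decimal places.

0.260

p = ET₀ / (0.46 T + 8.13) = 5.02 / (0.46 × 24.3 + 8.13) = 5.02 / 19.308 = 0.2600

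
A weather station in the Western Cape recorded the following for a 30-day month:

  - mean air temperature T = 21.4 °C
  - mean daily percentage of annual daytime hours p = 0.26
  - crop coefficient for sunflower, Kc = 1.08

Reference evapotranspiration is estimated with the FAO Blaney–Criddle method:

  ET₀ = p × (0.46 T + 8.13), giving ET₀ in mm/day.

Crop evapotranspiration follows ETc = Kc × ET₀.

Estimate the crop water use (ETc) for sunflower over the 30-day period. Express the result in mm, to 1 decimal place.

151.4 mm

ET₀ = 0.26 × (0.46 × 21.4 + 8.13) = 0.26 × 17.974 = 4.6732 mm/d
ETc = Kc × ET₀ = 1.08 × 4.6732 = 5.0471 mm/d
Over 30 days: 5.0471 × 30 = 151.413 mm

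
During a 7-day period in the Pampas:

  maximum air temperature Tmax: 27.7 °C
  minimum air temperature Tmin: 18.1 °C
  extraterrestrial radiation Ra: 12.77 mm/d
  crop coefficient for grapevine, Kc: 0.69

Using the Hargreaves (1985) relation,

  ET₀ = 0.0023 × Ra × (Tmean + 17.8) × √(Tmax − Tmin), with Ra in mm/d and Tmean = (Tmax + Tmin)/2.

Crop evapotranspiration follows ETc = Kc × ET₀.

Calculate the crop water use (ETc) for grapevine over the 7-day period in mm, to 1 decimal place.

17.9 mm

Tmean = (27.7 + 18.1)/2 = 22.90 °C
ET₀ = 0.0023 × 12.77 × (22.90 + 17.8) × √9.6 = 0.0023 × 12.77 × 40.70 × 3.0984 = 3.7038 mm/d
ETc = Kc × ET₀ = 0.69 × 3.7038 = 2.5556 mm/d
Over 7 days: 2.5556 × 7 = 17.889 mm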